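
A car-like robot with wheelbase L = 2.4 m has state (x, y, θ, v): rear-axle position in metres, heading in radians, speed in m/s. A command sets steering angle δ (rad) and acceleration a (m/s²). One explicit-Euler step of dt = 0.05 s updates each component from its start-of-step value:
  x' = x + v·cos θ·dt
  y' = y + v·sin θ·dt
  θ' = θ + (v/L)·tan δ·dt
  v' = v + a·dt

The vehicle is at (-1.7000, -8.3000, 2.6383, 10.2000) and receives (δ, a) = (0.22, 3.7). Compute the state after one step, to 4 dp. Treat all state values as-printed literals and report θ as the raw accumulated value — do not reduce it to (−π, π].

(-2.1468, -8.0540, 2.6858, 10.3850)

x' = -1.7000 + 10.2000·cos(2.6383)·0.05 = -2.1468
y' = -8.3000 + 10.2000·sin(2.6383)·0.05 = -8.0540
θ' = 2.6383 + (10.2000/2.4)·tan(0.22)·0.05 = 2.6858
v' = 10.2000 + 3.7000·0.05 = 10.3850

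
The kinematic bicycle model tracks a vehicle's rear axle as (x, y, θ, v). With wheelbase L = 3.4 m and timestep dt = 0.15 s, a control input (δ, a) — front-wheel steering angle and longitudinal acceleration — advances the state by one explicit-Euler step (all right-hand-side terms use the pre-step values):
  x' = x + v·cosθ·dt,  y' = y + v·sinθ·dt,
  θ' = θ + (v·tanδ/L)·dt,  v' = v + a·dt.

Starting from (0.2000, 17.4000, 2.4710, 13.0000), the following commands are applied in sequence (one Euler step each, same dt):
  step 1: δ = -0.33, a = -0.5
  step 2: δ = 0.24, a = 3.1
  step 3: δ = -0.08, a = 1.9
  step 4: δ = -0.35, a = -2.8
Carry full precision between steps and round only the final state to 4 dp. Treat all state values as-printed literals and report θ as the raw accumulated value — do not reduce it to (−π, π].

after step 1 (δ=-0.33, a=-0.5): (-1.327734, 18.611828, 2.274552, 12.925000)
after step 2 (δ=0.24, a=3.1): (-2.582271, 20.089965, 2.414094, 13.390000)
after step 3 (δ=-0.08, a=1.9): (-4.082300, 21.425624, 2.366735, 13.675000)
after step 4 (δ=-0.35, a=-2.8): (-5.547960, 22.860709, 2.146510, 13.255000)

(-5.5480, 22.8607, 2.1465, 13.2550)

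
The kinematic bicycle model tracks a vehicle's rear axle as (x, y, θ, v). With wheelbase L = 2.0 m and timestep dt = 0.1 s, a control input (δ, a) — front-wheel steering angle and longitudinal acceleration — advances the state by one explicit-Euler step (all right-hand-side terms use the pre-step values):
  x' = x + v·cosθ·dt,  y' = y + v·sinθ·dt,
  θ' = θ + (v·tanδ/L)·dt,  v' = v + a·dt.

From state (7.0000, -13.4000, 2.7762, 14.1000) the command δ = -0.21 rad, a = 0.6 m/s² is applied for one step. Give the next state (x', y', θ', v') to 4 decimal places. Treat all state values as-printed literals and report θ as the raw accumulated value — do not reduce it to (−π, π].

x' = 7.0000 + 14.1000·cos(2.7762)·0.1 = 5.6831
y' = -13.4000 + 14.1000·sin(2.7762)·0.1 = -12.8962
θ' = 2.7762 + (14.1000/2.0)·tan(-0.21)·0.1 = 2.6259
v' = 14.1000 + 0.6000·0.1 = 14.1600

(5.6831, -12.8962, 2.6259, 14.1600)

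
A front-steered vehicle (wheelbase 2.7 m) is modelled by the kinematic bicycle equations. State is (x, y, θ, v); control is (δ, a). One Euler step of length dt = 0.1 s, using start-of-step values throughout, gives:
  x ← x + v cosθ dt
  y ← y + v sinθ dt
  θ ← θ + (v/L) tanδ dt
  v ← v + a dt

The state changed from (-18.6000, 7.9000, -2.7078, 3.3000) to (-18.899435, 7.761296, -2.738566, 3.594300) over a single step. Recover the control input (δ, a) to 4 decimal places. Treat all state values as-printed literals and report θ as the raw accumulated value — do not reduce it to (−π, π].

a = (v'−v)/dt = (0.294300)/0.1 = 2.9430
Δθ = θ'−θ = -0.030766;  (v·dt/L) = 3.3000·0.1/2.7 = 0.122222
tan δ = Δθ·L/(v·dt) = -0.251722  →  δ = -0.2466

δ = -0.2466, a = 2.9430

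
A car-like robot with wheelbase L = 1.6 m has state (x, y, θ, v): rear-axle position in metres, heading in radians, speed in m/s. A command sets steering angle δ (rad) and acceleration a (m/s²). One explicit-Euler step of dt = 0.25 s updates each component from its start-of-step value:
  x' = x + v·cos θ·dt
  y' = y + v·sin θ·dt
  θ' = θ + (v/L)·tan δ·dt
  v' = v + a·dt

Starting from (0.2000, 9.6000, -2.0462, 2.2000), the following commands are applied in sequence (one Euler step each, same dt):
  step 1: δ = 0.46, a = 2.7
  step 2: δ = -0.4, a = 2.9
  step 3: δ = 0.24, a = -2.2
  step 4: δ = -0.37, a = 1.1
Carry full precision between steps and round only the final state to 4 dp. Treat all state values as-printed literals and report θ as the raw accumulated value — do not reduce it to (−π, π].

after step 1 (δ=0.46, a=2.7): (-0.051734, 9.110991, -1.875889, 2.875000)
after step 2 (δ=-0.4, a=2.9): (-0.267633, 8.425433, -2.065816, 3.600000)
after step 3 (δ=0.24, a=-2.2): (-0.695177, 7.633470, -1.928163, 3.050000)
after step 4 (δ=-0.37, a=1.1): (-0.961906, 6.919144, -2.113004, 3.325000)

(-0.9619, 6.9191, -2.1130, 3.3250)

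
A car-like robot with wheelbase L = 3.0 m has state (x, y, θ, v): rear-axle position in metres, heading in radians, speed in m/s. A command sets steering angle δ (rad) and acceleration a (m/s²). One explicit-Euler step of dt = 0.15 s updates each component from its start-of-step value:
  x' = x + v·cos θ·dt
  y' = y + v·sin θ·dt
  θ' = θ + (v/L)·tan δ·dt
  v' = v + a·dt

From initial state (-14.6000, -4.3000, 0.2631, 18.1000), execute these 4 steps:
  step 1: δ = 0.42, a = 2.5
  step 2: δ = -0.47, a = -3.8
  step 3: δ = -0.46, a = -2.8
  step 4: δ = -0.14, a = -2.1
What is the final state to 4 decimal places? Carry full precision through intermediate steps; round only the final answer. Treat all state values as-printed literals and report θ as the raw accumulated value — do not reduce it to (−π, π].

after step 1 (δ=0.42, a=2.5): (-11.978428, -3.593896, 0.667248, 18.475000)
after step 2 (δ=-0.47, a=-3.8): (-9.801534, -1.878973, 0.198015, 17.905000)
after step 3 (δ=-0.46, a=-2.8): (-7.168266, -1.350623, -0.245536, 17.485000)
after step 4 (δ=-0.14, a=-2.1): (-4.624180, -1.988151, -0.368737, 17.170000)

(-4.6242, -1.9882, -0.3687, 17.1700)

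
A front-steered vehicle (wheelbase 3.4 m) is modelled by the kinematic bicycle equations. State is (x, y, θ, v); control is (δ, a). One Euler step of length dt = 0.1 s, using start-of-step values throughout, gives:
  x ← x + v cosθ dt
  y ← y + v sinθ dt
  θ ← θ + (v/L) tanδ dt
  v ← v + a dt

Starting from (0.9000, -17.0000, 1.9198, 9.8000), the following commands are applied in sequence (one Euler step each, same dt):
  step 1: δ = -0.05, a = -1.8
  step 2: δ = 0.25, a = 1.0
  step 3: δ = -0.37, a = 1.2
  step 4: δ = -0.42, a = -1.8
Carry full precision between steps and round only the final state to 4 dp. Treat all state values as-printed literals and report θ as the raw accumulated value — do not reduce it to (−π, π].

after step 1 (δ=-0.05, a=-1.8): (0.564878, -16.079080, 1.905376, 9.620000)
after step 2 (δ=0.25, a=1.0): (0.248983, -15.170425, 1.977623, 9.720000)
after step 3 (δ=-0.37, a=1.2): (-0.135634, -14.277758, 1.866740, 9.840000)
after step 4 (δ=-0.42, a=-1.8): (-0.422610, -13.336535, 1.737496, 9.660000)

(-0.4226, -13.3365, 1.7375, 9.6600)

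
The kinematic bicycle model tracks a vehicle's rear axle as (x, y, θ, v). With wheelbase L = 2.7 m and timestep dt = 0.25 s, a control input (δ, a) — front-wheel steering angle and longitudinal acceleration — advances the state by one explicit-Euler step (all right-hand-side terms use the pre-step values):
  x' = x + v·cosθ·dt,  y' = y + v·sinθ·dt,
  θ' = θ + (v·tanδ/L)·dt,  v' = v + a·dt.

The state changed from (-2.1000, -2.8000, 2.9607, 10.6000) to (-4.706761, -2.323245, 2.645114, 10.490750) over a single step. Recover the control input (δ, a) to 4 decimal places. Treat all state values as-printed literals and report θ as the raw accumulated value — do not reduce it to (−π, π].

δ = -0.3111, a = -0.4370

a = (v'−v)/dt = (-0.109250)/0.25 = -0.4370
Δθ = θ'−θ = -0.315586;  (v·dt/L) = 10.6000·0.25/2.7 = 0.981481
tan δ = Δθ·L/(v·dt) = -0.321540  →  δ = -0.3111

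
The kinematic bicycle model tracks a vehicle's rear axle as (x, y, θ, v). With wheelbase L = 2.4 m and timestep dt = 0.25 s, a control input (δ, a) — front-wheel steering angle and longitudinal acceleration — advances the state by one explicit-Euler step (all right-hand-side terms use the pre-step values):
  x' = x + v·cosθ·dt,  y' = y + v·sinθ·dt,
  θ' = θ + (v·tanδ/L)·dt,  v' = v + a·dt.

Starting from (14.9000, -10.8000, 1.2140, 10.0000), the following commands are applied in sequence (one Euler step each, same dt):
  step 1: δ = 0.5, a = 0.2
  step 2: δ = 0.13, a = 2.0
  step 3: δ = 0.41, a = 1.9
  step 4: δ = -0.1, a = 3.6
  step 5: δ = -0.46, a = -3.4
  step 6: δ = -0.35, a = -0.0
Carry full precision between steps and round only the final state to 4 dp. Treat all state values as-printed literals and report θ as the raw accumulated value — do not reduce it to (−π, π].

(10.1012, 3.3575, 1.2458, 11.0750)

after step 1 (δ=0.5, a=0.2): (15.773185, -8.457449, 1.783065, 10.050000)
after step 2 (δ=0.13, a=2.0): (15.243856, -6.001340, 1.919931, 10.550000)
after step 3 (δ=0.41, a=1.9): (14.341608, -3.522963, 2.397572, 11.025000)
after step 4 (δ=-0.1, a=3.6): (12.313692, -1.656289, 2.282344, 11.925000)
after step 5 (δ=-0.46, a=-3.4): (10.366916, 0.601567, 1.666904, 11.075000)
after step 6 (δ=-0.35, a=-0.0): (10.101227, 3.357540, 1.245790, 11.075000)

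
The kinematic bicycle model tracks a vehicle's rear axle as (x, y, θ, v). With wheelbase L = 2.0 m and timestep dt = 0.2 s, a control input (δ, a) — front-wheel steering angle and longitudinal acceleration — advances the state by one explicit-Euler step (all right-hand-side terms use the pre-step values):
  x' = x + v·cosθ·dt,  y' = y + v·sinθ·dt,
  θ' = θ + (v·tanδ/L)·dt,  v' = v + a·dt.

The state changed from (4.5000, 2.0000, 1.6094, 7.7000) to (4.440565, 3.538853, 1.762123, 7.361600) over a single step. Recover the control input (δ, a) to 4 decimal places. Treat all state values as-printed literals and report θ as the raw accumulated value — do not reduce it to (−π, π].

δ = 0.1958, a = -1.6920

a = (v'−v)/dt = (-0.338400)/0.2 = -1.6920
Δθ = θ'−θ = 0.152723;  (v·dt/L) = 7.7000·0.2/2.0 = 0.770000
tan δ = Δθ·L/(v·dt) = 0.198342  →  δ = 0.1958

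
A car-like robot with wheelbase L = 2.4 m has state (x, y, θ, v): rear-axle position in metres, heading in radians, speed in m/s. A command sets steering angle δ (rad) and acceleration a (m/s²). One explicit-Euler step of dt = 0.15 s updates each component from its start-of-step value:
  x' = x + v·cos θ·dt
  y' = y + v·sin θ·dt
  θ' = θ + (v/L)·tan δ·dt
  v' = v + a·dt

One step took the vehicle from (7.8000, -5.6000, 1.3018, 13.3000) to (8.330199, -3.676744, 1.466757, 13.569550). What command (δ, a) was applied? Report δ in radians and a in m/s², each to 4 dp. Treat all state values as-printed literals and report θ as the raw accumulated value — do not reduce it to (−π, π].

δ = 0.1959, a = 1.7970

a = (v'−v)/dt = (0.269550)/0.15 = 1.7970
Δθ = θ'−θ = 0.164957;  (v·dt/L) = 13.3000·0.15/2.4 = 0.831250
tan δ = Δθ·L/(v·dt) = 0.198445  →  δ = 0.1959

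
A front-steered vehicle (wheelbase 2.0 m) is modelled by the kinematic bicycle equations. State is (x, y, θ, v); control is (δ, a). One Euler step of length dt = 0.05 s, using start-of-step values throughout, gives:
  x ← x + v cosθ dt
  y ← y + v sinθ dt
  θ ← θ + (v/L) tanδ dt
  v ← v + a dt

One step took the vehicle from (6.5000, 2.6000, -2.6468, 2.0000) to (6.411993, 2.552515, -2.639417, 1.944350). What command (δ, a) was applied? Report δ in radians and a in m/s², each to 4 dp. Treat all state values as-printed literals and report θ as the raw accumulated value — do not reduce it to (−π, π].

δ = 0.1466, a = -1.1130

a = (v'−v)/dt = (-0.055650)/0.05 = -1.1130
Δθ = θ'−θ = 0.007383;  (v·dt/L) = 2.0000·0.05/2.0 = 0.050000
tan δ = Δθ·L/(v·dt) = 0.147660  →  δ = 0.1466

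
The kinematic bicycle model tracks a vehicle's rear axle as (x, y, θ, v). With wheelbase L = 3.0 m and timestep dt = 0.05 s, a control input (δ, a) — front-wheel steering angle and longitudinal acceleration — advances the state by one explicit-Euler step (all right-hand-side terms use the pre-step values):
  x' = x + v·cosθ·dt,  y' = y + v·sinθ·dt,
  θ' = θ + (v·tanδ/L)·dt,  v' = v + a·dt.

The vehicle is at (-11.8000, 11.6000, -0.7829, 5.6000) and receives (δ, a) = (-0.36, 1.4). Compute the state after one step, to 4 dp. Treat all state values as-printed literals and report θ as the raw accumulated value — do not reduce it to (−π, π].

x' = -11.8000 + 5.6000·cos(-0.7829)·0.05 = -11.6015
y' = 11.6000 + 5.6000·sin(-0.7829)·0.05 = 11.4025
θ' = -0.7829 + (5.6000/3.0)·tan(-0.36)·0.05 = -0.8180
v' = 5.6000 + 1.4000·0.05 = 5.6700

(-11.6015, 11.4025, -0.8180, 5.6700)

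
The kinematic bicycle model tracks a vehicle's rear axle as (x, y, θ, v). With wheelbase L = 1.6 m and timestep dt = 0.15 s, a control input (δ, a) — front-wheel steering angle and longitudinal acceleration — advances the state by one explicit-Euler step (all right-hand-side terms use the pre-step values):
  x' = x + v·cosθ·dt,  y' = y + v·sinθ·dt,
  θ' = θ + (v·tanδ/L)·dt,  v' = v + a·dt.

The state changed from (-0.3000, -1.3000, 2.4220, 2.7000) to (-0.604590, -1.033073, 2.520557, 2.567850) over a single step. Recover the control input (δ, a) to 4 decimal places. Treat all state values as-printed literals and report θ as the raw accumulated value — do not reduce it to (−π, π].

δ = 0.3713, a = -0.8810

a = (v'−v)/dt = (-0.132150)/0.15 = -0.8810
Δθ = θ'−θ = 0.098557;  (v·dt/L) = 2.7000·0.15/1.6 = 0.253125
tan δ = Δθ·L/(v·dt) = 0.389361  →  δ = 0.3713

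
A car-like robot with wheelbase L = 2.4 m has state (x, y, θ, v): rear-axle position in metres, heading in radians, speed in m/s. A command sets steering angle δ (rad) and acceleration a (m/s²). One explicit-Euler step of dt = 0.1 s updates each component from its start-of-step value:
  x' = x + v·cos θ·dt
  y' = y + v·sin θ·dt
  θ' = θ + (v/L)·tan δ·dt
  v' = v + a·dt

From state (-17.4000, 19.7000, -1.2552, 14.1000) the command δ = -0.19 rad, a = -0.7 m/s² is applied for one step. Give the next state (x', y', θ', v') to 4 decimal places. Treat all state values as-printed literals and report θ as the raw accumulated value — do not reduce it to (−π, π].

x' = -17.4000 + 14.1000·cos(-1.2552)·0.1 = -16.9624
y' = 19.7000 + 14.1000·sin(-1.2552)·0.1 = 18.3596
θ' = -1.2552 + (14.1000/2.4)·tan(-0.19)·0.1 = -1.3682
v' = 14.1000 − 0.7000·0.1 = 14.0300

(-16.9624, 18.3596, -1.3682, 14.0300)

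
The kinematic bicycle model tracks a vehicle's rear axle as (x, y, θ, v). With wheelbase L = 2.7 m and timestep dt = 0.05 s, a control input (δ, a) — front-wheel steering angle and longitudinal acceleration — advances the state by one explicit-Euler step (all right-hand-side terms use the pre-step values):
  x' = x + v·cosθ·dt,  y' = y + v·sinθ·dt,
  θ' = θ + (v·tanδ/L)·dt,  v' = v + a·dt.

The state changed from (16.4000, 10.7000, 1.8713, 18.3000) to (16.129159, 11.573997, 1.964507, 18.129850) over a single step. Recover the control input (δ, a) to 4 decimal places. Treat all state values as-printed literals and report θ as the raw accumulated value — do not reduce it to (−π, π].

δ = 0.2684, a = -3.4030

a = (v'−v)/dt = (-0.170150)/0.05 = -3.4030
Δθ = θ'−θ = 0.093207;  (v·dt/L) = 18.3000·0.05/2.7 = 0.338889
tan δ = Δθ·L/(v·dt) = 0.275037  →  δ = 0.2684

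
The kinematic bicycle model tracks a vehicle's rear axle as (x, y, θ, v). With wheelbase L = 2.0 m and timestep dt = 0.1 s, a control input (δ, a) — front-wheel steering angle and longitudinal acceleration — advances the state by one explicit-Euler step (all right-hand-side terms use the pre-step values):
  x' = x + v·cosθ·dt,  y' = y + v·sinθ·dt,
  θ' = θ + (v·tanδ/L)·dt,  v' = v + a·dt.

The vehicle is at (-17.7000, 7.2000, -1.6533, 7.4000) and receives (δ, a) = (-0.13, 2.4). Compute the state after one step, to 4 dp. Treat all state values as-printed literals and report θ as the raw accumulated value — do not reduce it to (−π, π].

x' = -17.7000 + 7.4000·cos(-1.6533)·0.1 = -17.7610
y' = 7.2000 + 7.4000·sin(-1.6533)·0.1 = 6.4625
θ' = -1.6533 + (7.4000/2.0)·tan(-0.13)·0.1 = -1.7017
v' = 7.4000 + 2.4000·0.1 = 7.6400

(-17.7610, 6.4625, -1.7017, 7.6400)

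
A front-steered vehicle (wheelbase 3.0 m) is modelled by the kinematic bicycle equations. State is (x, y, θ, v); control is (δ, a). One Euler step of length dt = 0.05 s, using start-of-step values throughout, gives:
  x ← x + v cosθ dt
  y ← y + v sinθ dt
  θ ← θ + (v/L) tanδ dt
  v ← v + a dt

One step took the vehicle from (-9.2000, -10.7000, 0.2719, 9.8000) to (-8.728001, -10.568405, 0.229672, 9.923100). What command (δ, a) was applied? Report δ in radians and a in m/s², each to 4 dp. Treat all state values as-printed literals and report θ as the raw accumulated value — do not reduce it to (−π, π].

δ = -0.2530, a = 2.4620

a = (v'−v)/dt = (0.123100)/0.05 = 2.4620
Δθ = θ'−θ = -0.042228;  (v·dt/L) = 9.8000·0.05/3.0 = 0.163333
tan δ = Δθ·L/(v·dt) = -0.258539  →  δ = -0.2530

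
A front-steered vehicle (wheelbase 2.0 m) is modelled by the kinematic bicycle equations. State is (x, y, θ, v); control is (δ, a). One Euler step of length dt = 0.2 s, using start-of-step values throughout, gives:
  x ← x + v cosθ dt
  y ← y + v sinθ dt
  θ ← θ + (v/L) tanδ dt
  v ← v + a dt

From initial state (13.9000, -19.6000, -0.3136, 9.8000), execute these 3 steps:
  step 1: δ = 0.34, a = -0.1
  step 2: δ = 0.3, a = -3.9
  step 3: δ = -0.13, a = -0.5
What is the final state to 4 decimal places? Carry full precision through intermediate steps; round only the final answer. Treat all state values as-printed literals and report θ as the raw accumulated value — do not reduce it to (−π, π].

(19.4189, -19.5472, 0.2179, 8.9000)

after step 1 (δ=0.34, a=-0.1): (15.764409, -20.204631, 0.033062, 9.780000)
after step 2 (δ=0.3, a=-3.9): (17.719340, -20.139973, 0.335593, 9.000000)
after step 3 (δ=-0.13, a=-0.5): (19.418928, -19.547180, 0.217929, 8.900000)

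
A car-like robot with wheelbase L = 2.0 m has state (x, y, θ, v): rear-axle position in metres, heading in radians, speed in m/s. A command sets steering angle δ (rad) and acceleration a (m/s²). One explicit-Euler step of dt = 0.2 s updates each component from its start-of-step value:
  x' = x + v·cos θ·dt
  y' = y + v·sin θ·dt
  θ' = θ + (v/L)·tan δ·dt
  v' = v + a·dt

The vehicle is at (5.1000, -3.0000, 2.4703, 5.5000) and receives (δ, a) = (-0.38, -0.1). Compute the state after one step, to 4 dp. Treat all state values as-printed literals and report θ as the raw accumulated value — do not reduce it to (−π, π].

x' = 5.1000 + 5.5000·cos(2.4703)·0.2 = 4.2387
y' = -3.0000 + 5.5000·sin(2.4703)·0.2 = -2.3158
θ' = 2.4703 + (5.5000/2.0)·tan(-0.38)·0.2 = 2.2506
v' = 5.5000 − 0.1000·0.2 = 5.4800

(4.2387, -2.3158, 2.2506, 5.4800)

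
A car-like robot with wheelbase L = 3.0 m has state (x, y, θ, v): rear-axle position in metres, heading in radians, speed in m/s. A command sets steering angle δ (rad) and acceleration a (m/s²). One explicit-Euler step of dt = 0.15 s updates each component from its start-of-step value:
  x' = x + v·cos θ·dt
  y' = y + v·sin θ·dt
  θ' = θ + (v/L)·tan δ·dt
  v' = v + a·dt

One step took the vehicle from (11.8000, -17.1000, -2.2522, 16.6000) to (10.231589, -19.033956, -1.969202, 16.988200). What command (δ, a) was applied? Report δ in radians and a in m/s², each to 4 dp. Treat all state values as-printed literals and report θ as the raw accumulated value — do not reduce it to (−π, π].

a = (v'−v)/dt = (0.388200)/0.15 = 2.5880
Δθ = θ'−θ = 0.282998;  (v·dt/L) = 16.6000·0.15/3.0 = 0.830000
tan δ = Δθ·L/(v·dt) = 0.340961  →  δ = 0.3286

δ = 0.3286, a = 2.5880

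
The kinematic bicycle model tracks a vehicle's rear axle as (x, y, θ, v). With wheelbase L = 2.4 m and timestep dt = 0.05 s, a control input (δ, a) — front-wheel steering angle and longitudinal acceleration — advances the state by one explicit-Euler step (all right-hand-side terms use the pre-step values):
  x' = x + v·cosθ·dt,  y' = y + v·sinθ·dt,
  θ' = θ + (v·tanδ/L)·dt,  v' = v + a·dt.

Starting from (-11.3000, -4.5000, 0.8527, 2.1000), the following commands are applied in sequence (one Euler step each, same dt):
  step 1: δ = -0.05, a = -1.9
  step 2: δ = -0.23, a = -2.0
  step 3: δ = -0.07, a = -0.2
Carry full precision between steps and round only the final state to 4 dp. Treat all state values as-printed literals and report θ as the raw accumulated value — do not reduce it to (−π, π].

after step 1 (δ=-0.05, a=-1.9): (-11.230915, -4.420929, 0.850511, 2.005000)
after step 2 (δ=-0.23, a=-2.0): (-11.164790, -4.345579, 0.840730, 1.905000)
after step 3 (δ=-0.07, a=-0.2): (-11.101266, -4.274605, 0.837948, 1.895000)

(-11.1013, -4.2746, 0.8379, 1.8950)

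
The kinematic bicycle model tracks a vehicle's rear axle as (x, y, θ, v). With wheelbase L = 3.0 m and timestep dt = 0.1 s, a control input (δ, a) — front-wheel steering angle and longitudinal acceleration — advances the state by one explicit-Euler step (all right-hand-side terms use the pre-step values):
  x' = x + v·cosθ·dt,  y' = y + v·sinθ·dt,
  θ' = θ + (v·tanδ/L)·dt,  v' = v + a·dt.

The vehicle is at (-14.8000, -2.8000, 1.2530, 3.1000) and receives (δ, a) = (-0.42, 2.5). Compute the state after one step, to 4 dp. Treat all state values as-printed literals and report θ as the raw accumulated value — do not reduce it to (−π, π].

x' = -14.8000 + 3.1000·cos(1.2530)·0.1 = -14.7031
y' = -2.8000 + 3.1000·sin(1.2530)·0.1 = -2.5055
θ' = 1.2530 + (3.1000/3.0)·tan(-0.42)·0.1 = 1.2069
v' = 3.1000 + 2.5000·0.1 = 3.3500

(-14.7031, -2.5055, 1.2069, 3.3500)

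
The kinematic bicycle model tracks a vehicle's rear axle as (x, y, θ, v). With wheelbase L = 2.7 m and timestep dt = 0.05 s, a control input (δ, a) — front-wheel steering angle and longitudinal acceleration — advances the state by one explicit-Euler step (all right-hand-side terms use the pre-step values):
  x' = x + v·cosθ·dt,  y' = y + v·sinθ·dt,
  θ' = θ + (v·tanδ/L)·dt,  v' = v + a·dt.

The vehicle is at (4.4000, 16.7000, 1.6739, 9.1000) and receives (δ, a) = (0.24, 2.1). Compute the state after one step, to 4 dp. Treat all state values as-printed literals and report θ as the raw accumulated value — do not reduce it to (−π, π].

(4.3532, 17.1526, 1.7151, 9.2050)

x' = 4.4000 + 9.1000·cos(1.6739)·0.05 = 4.3532
y' = 16.7000 + 9.1000·sin(1.6739)·0.05 = 17.1526
θ' = 1.6739 + (9.1000/2.7)·tan(0.24)·0.05 = 1.7151
v' = 9.1000 + 2.1000·0.05 = 9.2050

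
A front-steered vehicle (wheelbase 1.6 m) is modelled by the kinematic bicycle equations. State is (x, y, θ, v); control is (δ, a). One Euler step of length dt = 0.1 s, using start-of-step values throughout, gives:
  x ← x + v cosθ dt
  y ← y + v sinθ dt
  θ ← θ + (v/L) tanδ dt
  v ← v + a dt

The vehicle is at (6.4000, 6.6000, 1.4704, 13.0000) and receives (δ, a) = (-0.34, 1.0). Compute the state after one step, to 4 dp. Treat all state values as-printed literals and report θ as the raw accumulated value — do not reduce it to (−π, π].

x' = 6.4000 + 13.0000·cos(1.4704)·0.1 = 6.5303
y' = 6.6000 + 13.0000·sin(1.4704)·0.1 = 7.8935
θ' = 1.4704 + (13.0000/1.6)·tan(-0.34)·0.1 = 1.1830
v' = 13.0000 + 1.0000·0.1 = 13.1000

(6.5303, 7.8935, 1.1830, 13.1000)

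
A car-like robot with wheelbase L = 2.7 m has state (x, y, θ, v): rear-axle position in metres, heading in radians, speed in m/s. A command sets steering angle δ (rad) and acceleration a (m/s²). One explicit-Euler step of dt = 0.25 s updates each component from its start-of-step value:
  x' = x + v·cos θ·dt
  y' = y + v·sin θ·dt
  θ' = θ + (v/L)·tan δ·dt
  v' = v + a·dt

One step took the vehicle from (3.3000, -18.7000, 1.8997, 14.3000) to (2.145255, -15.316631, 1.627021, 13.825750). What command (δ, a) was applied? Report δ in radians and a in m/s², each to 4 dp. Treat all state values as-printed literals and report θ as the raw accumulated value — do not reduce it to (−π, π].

a = (v'−v)/dt = (-0.474250)/0.25 = -1.8970
Δθ = θ'−θ = -0.272679;  (v·dt/L) = 14.3000·0.25/2.7 = 1.324074
tan δ = Δθ·L/(v·dt) = -0.205939  →  δ = -0.2031

δ = -0.2031, a = -1.8970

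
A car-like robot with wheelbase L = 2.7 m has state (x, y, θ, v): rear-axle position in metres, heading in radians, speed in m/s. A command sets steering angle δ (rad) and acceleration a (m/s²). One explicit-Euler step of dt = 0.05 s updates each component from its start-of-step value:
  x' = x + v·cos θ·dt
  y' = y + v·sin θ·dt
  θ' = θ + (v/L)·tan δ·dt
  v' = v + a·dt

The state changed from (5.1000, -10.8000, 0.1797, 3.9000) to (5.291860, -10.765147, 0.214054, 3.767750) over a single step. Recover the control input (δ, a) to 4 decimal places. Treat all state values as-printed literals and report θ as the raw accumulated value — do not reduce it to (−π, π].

δ = 0.4440, a = -2.6450

a = (v'−v)/dt = (-0.132250)/0.05 = -2.6450
Δθ = θ'−θ = 0.034354;  (v·dt/L) = 3.9000·0.05/2.7 = 0.072222
tan δ = Δθ·L/(v·dt) = 0.475671  →  δ = 0.4440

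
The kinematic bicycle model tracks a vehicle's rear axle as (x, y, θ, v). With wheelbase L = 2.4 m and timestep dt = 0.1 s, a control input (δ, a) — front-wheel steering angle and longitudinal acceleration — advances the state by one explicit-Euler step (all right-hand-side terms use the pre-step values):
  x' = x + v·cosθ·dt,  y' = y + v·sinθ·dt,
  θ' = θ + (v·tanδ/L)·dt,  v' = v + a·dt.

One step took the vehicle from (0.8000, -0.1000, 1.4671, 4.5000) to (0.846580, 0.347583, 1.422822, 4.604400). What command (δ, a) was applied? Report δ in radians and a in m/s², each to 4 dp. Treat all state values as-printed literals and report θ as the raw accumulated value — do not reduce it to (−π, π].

δ = -0.2319, a = 1.0440

a = (v'−v)/dt = (0.104400)/0.1 = 1.0440
Δθ = θ'−θ = -0.044278;  (v·dt/L) = 4.5000·0.1/2.4 = 0.187500
tan δ = Δθ·L/(v·dt) = -0.236149  →  δ = -0.2319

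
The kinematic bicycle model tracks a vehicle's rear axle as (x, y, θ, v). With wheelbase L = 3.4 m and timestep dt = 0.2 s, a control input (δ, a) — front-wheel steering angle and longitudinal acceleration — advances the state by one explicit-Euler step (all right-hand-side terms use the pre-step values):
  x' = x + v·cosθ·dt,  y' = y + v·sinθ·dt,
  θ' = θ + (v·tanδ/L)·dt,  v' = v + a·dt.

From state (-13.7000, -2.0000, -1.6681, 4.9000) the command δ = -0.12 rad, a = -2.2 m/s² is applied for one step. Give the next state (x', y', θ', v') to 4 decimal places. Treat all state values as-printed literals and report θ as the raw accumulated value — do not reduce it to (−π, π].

(-13.7952, -2.9754, -1.7029, 4.4600)

x' = -13.7000 + 4.9000·cos(-1.6681)·0.2 = -13.7952
y' = -2.0000 + 4.9000·sin(-1.6681)·0.2 = -2.9754
θ' = -1.6681 + (4.9000/3.4)·tan(-0.12)·0.2 = -1.7029
v' = 4.9000 − 2.2000·0.2 = 4.4600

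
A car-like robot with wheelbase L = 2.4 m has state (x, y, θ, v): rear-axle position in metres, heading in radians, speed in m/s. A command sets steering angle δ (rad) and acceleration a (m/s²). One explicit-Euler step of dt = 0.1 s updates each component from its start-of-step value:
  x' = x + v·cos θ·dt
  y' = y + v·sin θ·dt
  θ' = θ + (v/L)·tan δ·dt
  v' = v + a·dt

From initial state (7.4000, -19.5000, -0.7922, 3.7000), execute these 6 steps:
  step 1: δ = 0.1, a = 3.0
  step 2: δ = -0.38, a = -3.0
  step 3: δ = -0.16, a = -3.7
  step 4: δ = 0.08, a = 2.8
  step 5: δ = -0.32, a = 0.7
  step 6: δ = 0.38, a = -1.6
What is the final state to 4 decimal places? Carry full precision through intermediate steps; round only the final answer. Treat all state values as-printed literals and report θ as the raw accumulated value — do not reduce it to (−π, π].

(8.8695, -21.1370, -0.8457, 3.5200)

after step 1 (δ=0.1, a=3.0): (7.659844, -19.763403, -0.776732, 4.000000)
after step 2 (δ=-0.38, a=-3.0): (7.945127, -20.043784, -0.843301, 3.700000)
after step 3 (δ=-0.16, a=-3.7): (8.191178, -20.320115, -0.868180, 3.330000)
after step 4 (δ=0.08, a=2.8): (8.406368, -20.574246, -0.857056, 3.610000)
after step 5 (δ=-0.32, a=0.7): (8.642702, -20.847132, -0.906903, 3.680000)
after step 6 (δ=0.38, a=-1.6): (8.869459, -21.136969, -0.845659, 3.520000)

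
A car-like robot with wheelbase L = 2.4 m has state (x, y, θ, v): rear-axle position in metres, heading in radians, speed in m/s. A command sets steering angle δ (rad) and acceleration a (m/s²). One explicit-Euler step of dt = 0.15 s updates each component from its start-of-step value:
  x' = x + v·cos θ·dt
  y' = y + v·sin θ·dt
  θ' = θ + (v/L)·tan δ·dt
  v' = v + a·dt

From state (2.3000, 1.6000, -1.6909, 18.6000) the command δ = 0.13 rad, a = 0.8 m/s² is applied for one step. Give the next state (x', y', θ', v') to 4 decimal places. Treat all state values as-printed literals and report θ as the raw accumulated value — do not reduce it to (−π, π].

(1.9657, -1.1699, -1.5389, 18.7200)

x' = 2.3000 + 18.6000·cos(-1.6909)·0.15 = 1.9657
y' = 1.6000 + 18.6000·sin(-1.6909)·0.15 = -1.1699
θ' = -1.6909 + (18.6000/2.4)·tan(0.13)·0.15 = -1.5389
v' = 18.6000 + 0.8000·0.15 = 18.7200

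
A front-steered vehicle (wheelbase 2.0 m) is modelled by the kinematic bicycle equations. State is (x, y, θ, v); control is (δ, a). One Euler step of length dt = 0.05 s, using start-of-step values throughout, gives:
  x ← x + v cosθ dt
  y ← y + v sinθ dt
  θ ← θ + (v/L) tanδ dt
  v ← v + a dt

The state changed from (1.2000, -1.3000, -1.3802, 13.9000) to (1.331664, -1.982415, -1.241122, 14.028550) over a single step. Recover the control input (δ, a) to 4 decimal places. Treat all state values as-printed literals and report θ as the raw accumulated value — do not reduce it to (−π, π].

a = (v'−v)/dt = (0.128550)/0.05 = 2.5710
Δθ = θ'−θ = 0.139078;  (v·dt/L) = 13.9000·0.05/2.0 = 0.347500
tan δ = Δθ·L/(v·dt) = 0.400224  →  δ = 0.3807

δ = 0.3807, a = 2.5710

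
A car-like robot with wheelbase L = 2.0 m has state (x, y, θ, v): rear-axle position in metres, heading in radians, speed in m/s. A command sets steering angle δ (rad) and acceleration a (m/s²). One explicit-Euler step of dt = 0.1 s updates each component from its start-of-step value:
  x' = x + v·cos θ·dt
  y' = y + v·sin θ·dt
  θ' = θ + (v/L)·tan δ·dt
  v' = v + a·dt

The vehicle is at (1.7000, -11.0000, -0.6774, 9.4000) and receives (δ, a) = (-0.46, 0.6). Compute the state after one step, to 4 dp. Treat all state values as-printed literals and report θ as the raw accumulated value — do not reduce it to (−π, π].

x' = 1.7000 + 9.4000·cos(-0.6774)·0.1 = 2.4325
y' = -11.0000 + 9.4000·sin(-0.6774)·0.1 = -11.5892
θ' = -0.6774 + (9.4000/2.0)·tan(-0.46)·0.1 = -0.9103
v' = 9.4000 + 0.6000·0.1 = 9.4600

(2.4325, -11.5892, -0.9103, 9.4600)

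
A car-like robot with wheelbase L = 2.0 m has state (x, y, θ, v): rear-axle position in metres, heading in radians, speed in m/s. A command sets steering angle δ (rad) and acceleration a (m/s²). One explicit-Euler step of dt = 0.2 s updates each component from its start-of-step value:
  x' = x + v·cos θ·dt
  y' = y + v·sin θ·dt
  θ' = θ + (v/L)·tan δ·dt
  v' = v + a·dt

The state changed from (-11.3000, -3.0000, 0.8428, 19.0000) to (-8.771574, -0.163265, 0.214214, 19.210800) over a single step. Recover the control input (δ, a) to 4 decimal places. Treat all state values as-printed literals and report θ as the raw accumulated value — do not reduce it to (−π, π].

δ = -0.3195, a = 1.0540

a = (v'−v)/dt = (0.210800)/0.2 = 1.0540
Δθ = θ'−θ = -0.628586;  (v·dt/L) = 19.0000·0.2/2.0 = 1.900000
tan δ = Δθ·L/(v·dt) = -0.330835  →  δ = -0.3195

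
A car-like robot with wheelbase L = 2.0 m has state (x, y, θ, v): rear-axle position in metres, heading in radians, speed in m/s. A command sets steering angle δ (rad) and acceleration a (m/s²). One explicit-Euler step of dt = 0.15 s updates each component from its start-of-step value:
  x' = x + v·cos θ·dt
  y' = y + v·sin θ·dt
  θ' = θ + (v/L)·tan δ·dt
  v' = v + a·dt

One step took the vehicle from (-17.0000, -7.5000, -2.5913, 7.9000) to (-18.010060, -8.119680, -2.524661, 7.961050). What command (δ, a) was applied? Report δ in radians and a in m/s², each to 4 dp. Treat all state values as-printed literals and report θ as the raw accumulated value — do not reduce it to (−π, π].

δ = 0.1120, a = 0.4070

a = (v'−v)/dt = (0.061050)/0.15 = 0.4070
Δθ = θ'−θ = 0.066639;  (v·dt/L) = 7.9000·0.15/2.0 = 0.592500
tan δ = Δθ·L/(v·dt) = 0.112471  →  δ = 0.1120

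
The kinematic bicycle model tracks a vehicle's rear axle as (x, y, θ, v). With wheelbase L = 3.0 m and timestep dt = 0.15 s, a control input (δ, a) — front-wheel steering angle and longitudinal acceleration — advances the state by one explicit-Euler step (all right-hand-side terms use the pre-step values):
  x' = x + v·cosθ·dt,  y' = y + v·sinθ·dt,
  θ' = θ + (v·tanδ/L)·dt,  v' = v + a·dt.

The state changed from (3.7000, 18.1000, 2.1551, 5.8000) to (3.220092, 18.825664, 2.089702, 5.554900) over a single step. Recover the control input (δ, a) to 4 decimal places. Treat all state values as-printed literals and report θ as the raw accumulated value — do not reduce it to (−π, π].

δ = -0.2218, a = -1.6340

a = (v'−v)/dt = (-0.245100)/0.15 = -1.6340
Δθ = θ'−θ = -0.065398;  (v·dt/L) = 5.8000·0.15/3.0 = 0.290000
tan δ = Δθ·L/(v·dt) = -0.225510  →  δ = -0.2218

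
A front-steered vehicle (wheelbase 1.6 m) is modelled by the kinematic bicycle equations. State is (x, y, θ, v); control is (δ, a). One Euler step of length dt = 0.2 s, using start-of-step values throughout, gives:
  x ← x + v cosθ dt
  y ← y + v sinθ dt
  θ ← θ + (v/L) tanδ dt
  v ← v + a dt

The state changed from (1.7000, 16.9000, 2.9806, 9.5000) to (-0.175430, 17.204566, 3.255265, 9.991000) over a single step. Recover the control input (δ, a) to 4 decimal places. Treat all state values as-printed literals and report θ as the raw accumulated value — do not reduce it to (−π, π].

a = (v'−v)/dt = (0.491000)/0.2 = 2.4550
Δθ = θ'−θ = 0.274665;  (v·dt/L) = 9.5000·0.2/1.6 = 1.187500
tan δ = Δθ·L/(v·dt) = 0.231297  →  δ = 0.2273

δ = 0.2273, a = 2.4550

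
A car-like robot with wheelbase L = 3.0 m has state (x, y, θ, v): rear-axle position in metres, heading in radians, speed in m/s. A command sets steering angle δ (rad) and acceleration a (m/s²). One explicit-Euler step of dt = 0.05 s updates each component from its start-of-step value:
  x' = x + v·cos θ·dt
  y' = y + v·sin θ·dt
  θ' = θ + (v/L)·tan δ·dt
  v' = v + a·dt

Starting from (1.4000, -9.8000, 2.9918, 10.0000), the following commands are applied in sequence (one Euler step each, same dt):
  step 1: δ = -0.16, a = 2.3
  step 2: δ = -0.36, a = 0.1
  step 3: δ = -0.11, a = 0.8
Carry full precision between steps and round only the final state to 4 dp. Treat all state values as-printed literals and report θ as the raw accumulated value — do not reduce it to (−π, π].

(-0.0838, -9.5161, 2.8828, 10.1600)

after step 1 (δ=-0.16, a=2.3): (0.905599, -9.725383, 2.964903, 10.115000)
after step 2 (δ=-0.36, a=0.1): (0.407723, -9.636487, 2.901448, 10.120000)
after step 3 (δ=-0.11, a=0.8): (-0.083757, -9.516139, 2.882820, 10.160000)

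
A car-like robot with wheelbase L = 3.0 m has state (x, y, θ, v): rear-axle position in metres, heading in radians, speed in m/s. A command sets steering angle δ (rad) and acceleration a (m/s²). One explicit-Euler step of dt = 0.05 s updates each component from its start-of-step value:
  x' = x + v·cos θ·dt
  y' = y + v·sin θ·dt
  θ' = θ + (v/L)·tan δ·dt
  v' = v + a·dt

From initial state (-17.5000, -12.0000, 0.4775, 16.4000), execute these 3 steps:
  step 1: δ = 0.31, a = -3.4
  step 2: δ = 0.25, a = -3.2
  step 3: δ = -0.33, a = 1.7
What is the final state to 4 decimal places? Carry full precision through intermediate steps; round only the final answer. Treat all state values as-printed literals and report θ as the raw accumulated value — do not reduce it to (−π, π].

after step 1 (δ=0.31, a=-3.4): (-16.771720, -11.623161, 0.565056, 16.230000)
after step 2 (δ=0.25, a=-3.2): (-16.086361, -11.188632, 0.634126, 16.070000)
after step 3 (δ=-0.33, a=1.7): (-15.439069, -10.712579, 0.542387, 16.155000)

(-15.4391, -10.7126, 0.5424, 16.1550)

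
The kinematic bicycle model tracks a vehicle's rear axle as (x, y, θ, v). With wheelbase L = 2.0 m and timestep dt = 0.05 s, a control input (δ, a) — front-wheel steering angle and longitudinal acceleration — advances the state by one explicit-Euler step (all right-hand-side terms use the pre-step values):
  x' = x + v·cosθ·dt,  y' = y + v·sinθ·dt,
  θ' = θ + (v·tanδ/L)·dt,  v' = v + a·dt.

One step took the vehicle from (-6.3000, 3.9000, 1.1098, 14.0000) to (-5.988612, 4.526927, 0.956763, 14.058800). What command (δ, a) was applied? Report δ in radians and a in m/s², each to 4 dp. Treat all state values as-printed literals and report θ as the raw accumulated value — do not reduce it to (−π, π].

δ = -0.4122, a = 1.1760

a = (v'−v)/dt = (0.058800)/0.05 = 1.1760
Δθ = θ'−θ = -0.153037;  (v·dt/L) = 14.0000·0.05/2.0 = 0.350000
tan δ = Δθ·L/(v·dt) = -0.437249  →  δ = -0.4122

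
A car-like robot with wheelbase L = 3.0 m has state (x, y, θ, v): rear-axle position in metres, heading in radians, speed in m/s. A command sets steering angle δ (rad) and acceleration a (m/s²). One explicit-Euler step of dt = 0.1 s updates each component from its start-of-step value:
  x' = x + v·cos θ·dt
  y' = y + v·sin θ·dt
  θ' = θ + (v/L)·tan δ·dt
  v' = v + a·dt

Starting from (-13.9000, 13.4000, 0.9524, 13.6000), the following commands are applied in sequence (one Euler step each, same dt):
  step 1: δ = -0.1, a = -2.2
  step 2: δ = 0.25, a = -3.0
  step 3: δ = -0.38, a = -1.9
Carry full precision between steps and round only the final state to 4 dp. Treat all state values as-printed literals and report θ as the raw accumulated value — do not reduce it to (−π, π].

(-11.6034, 16.6771, 0.8467, 12.8900)

after step 1 (δ=-0.1, a=-2.2): (-13.111568, 14.508141, 0.906915, 13.380000)
after step 2 (δ=0.25, a=-3.0): (-12.287121, 15.561958, 1.020797, 13.080000)
after step 3 (δ=-0.38, a=-1.9): (-11.603448, 16.677061, 0.846653, 12.890000)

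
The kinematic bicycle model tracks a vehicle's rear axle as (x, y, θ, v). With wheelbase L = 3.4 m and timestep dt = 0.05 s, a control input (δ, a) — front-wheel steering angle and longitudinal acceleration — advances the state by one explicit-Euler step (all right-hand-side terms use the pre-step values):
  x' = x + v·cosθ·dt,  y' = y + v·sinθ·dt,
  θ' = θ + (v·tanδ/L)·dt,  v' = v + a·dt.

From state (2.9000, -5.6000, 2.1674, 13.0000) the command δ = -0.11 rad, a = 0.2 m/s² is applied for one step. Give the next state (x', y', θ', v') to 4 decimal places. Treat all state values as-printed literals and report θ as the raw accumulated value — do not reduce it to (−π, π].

(2.5348, -5.0623, 2.1463, 13.0100)

x' = 2.9000 + 13.0000·cos(2.1674)·0.05 = 2.5348
y' = -5.6000 + 13.0000·sin(2.1674)·0.05 = -5.0623
θ' = 2.1674 + (13.0000/3.4)·tan(-0.11)·0.05 = 2.1463
v' = 13.0000 + 0.2000·0.05 = 13.0100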